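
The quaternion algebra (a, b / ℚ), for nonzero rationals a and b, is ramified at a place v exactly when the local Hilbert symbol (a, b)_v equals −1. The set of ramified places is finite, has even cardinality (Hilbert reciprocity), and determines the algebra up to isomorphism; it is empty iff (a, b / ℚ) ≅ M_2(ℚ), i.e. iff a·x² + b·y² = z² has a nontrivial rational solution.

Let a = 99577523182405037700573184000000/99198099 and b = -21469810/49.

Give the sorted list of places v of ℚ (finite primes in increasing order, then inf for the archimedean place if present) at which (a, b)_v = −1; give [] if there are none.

[2, 23]

Mod squares: a ≡ 9614, b ≡ -74290. Check v ∈ {∞, 2, 3, 5, 7, 11, 13, 17, 19, 23}.
v=7: a=7^-2·(≡5), b=7^-2·(≡2) mod 7; (5|7)=-1, (2|7)=+1; (−1)^{-2·-2·3}·(-1)^-2·(+1)^-2 = +1.
v=17: a=17^12·(≡2), b=17^3·(≡9) mod 17; (2|17)=+1, (9|17)=+1; (−1)^{12·3·8}·(+1)^3·(+1)^12 = +1.
v=13: a=13^-2·(≡6), b=13^0·(≡8) mod 13; (6|13)=-1, (8|13)=-1; (−1)^{-2·0·6}·(-1)^0·(-1)^-2 = +1.
v=11: a=11^-3·(≡9), b=11^0·(≡9) mod 11; (9|11)=+1, (9|11)=+1; (−1)^{-3·0·5}·(+1)^0·(+1)^-3 = +1.
v=23: a=23^3·(≡1), b=23^1·(≡18) mod 23; (1|23)=+1, (18|23)=+1; (−1)^{3·1·11}·(+1)^1·(+1)^3 = -1.
v=2: v_2(a)=17, v_2(b)=1; units ≡ 7, 7 (mod 8); ε·ε+αω+βω = 1·1+17·0+1·0 ≡ 1  ⇒  (a,b)_2 = -1.
v=∞: 9614 > 0 and -74290 < 0  ⇒  (a,b)_∞ = +1.
v=19: a=19^3·(≡15), b=19^1·(≡17) mod 19; (15|19)=-1, (17|19)=+1; (−1)^{3·1·9}·(-1)^1·(+1)^3 = +1.
v=5: a=5^6·(≡4), b=5^1·(≡2) mod 5; (4|5)=+1, (2|5)=-1; (−1)^{6·1·2}·(+1)^1·(-1)^6 = +1.
v=3: a=3^-2·(≡2), b=3^0·(≡2) mod 3; (2|3)=-1, (2|3)=-1; (−1)^{-2·0·1}·(-1)^0·(-1)^-2 = +1.
Ram(9614, -74290) = {2, 23}; no ℚ_2-point on the conic.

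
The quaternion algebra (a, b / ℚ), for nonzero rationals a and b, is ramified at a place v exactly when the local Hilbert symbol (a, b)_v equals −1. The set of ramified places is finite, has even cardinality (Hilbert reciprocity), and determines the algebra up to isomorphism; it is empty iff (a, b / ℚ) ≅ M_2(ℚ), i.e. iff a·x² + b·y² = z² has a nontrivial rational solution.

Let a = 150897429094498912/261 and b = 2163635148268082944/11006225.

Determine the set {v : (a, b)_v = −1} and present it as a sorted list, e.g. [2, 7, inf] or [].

Mod squares: a ≡ 4394565518, b ≡ 13647719. Check v ∈ {∞, 2, 3, 5, 7, 13, 17, 19, 23, 29, 31, 47}.
v=23: a=23^3·(≡22), b=23^4·(≡8) mod 23; (22|23)=-1, (8|23)=+1; (−1)^{3·4·11}·(-1)^4·(+1)^3 = +1.
v=5: a=5^0·(≡2), b=5^-2·(≡1) mod 5; (2|5)=-1, (1|5)=+1; (−1)^{0·-2·2}·(-1)^-2·(+1)^0 = +1.
v=2: v_2(a)=5, v_2(b)=8; units ≡ 7, 7 (mod 8); ε·ε+αω+βω = 1·1+5·0+8·0 ≡ 1  ⇒  (a,b)_2 = -1.
v=47: a=47^1·(≡37), b=47^-1·(≡22) mod 47; (37|47)=+1, (22|47)=-1; (−1)^{1·-1·23}·(+1)^-1·(-1)^1 = +1.
v=29: a=29^-1·(≡14), b=29^-1·(≡20) mod 29; (14|29)=-1, (20|29)=+1; (−1)^{-1·-1·14}·(-1)^-1·(+1)^-1 = -1.
v=19: a=19^1·(≡14), b=19^-1·(≡16) mod 19; (14|19)=-1, (16|19)=+1; (−1)^{1·-1·9}·(-1)^-1·(+1)^1 = +1.
v=3: a=3^-2·(≡2), b=3^0·(≡2) mod 3; (2|3)=-1, (2|3)=-1; (−1)^{-2·0·1}·(-1)^0·(-1)^-2 = +1.
v=17: a=17^1·(≡4), b=17^-1·(≡4) mod 17; (4|17)=+1, (4|17)=+1; (−1)^{1·-1·8}·(+1)^-1·(+1)^1 = +1.
v=31: a=31^1·(≡24), b=31^1·(≡1) mod 31; (24|31)=-1, (1|31)=+1; (−1)^{1·1·15}·(-1)^1·(+1)^1 = +1.
v=∞: 4394565518 > 0 and 13647719 > 0  ⇒  (a,b)_∞ = +1.
v=7: a=7^7·(≡2), b=7^8·(≡4) mod 7; (2|7)=+1, (4|7)=+1; (−1)^{7·8·3}·(+1)^8·(+1)^7 = +1.
v=13: a=13^0·(≡7), b=13^2·(≡6) mod 13; (7|13)=-1, (6|13)=-1; (−1)^{0·2·6}·(-1)^2·(-1)^0 = +1.
(4394565518, 13647719 / ℚ) ramifies at {2, 29}: a division algebra.

[2, 29]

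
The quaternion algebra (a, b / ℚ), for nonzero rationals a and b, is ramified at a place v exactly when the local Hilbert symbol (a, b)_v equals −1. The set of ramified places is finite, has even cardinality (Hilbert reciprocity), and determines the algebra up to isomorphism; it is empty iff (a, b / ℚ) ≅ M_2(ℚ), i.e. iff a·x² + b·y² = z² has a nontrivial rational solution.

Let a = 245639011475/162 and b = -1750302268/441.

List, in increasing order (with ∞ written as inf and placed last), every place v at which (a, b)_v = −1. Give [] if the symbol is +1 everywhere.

[11, 19]

Mod squares: a ≡ 22, b ≡ -247. Check v ∈ {∞, 2, 3, 5, 7, 11, 13, 19}.
v=11: a=11^5·(≡8), b=11^6·(≡2) mod 11; (8|11)=-1, (2|11)=-1; (−1)^{5·6·5}·(-1)^6·(-1)^5 = -1.
v=2: v_2(a)=-1, v_2(b)=2; units ≡ 3, 1 (mod 8); ε·ε+αω+βω = 1·0+-1·0+2·1 ≡ 0  ⇒  (a,b)_2 = +1.
v=3: a=3^-4·(≡1), b=3^-2·(≡2) mod 3; (1|3)=+1, (2|3)=-1; (−1)^{-4·-2·1}·(+1)^-2·(-1)^-4 = +1.
v=13: a=13^2·(≡10), b=13^1·(≡2) mod 13; (10|13)=+1, (2|13)=-1; (−1)^{2·1·6}·(+1)^1·(-1)^2 = +1.
v=19: a=19^2·(≡3), b=19^1·(≡6) mod 19; (3|19)=-1, (6|19)=+1; (−1)^{2·1·9}·(-1)^1·(+1)^2 = -1.
v=∞: 22 > 0 and -247 < 0  ⇒  (a,b)_∞ = +1.
v=7: a=7^0·(≡4), b=7^-2·(≡3) mod 7; (4|7)=+1, (3|7)=-1; (−1)^{0·-2·3}·(+1)^-2·(-1)^0 = +1.
v=5: a=5^2·(≡2), b=5^0·(≡2) mod 5; (2|5)=-1, (2|5)=-1; (−1)^{2·0·2}·(-1)^0·(-1)^2 = +1.
Ram(22, -247) = {11, 19}; no ℚ_11-point on the conic.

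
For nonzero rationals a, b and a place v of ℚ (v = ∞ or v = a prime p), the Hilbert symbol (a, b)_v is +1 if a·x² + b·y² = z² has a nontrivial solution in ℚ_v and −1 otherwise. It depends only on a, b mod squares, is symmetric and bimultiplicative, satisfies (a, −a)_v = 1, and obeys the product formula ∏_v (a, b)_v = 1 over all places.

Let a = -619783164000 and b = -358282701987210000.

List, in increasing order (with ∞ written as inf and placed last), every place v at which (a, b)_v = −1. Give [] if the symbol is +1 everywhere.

[11, inf]

(a, b) ≡ (-2310, -1001) mod (ℚ^×)²; places V = {2, 3, 5, 7, 11, 13, ∞}.
(a,b)_13: α=2, u≡4; β=3, v≡4 (mod 13); (4|13)=+1, (4|13)=+1; sign (−1)^0·+1^3·+1^2 = +1.
(a,b)_11: α=1, u≡10; β=3, v≡2 (mod 11); (10|11)=-1, (2|11)=-1; sign (−1)^1·-1^3·-1^1 = -1.
(a,b)_3: α=5, u≡1; β=6, v≡1 (mod 3); (1|3)=+1, (1|3)=+1; sign (−1)^0·+1^6·+1^5 = +1.
(a,b)_∞: sgn(-2310)=−, sgn(-1001)=−, so -1.
(a,b)_5: α=3, u≡3; β=4, v≡4 (mod 5); (3|5)=-1, (4|5)=+1; sign (−1)^0·-1^4·+1^3 = +1.
(a,b)_2: α=5, β=4; u≡5, v≡7 (mod 8); ε(u)ε(v)=0·1, αω(v)=5·0, βω(u)=4·1; sum ≡ 0  ⇒  +1.
(a,b)_7: α=3, u≡3; β=5, v≡4 (mod 7); (3|7)=-1, (4|7)=+1; sign (−1)^1·-1^5·+1^3 = +1.
(-2310, -1001 / ℚ) ramifies at {11, ∞}: a division algebra.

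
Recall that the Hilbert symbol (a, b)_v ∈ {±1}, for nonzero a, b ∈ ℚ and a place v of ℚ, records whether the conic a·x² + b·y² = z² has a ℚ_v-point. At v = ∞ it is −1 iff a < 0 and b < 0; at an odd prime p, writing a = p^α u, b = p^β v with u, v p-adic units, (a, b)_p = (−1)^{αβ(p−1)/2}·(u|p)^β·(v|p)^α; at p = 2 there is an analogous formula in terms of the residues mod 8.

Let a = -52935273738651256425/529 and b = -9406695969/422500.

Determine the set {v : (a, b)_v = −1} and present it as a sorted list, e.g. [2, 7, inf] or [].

[2, 17, 29, 41, 43, inf]

(a, b) ≡ (-353747713, -41) mod (ℚ^×)²; places V = {2, 3, 5, 11, 13, 17, 23, 29, 37, 41, 43, ∞}.
(a,b)_23: α=-2, u≡14; β=0, v≡19 (mod 23); (14|23)=-1, (19|23)=-1; sign (−1)^0·-1^0·-1^-2 = +1.
(a,b)_17: α=3, u≡1; β=2, v≡3 (mod 17); (1|17)=+1, (3|17)=-1; sign (−1)^0·+1^2·-1^3 = -1.
(a,b)_13: α=0, u≡11; β=-2, v≡11 (mod 13); (11|13)=-1, (11|13)=-1; sign (−1)^0·-1^-2·-1^0 = +1.
(a,b)_37: α=3, u≡13; β=0, v≡27 (mod 37); (13|37)=-1, (27|37)=+1; sign (−1)^0·-1^0·+1^3 = +1.
(a,b)_5: α=2, u≡2; β=-4, v≡1 (mod 5); (2|5)=-1, (1|5)=+1; sign (−1)^0·-1^-4·+1^2 = +1.
(a,b)_41: α=3, u≡24; β=1, v≡32 (mod 41); (24|41)=-1, (32|41)=+1; sign (−1)^0·-1^1·+1^3 = -1.
(a,b)_29: α=1, u≡26; β=0, v≡15 (mod 29); (26|29)=-1, (15|29)=-1; sign (−1)^0·-1^0·-1^1 = -1.
(a,b)_11: α=1, u≡8; β=2, v≡1 (mod 11); (8|11)=-1, (1|11)=+1; sign (−1)^0·-1^2·+1^1 = +1.
(a,b)_43: α=1, u≡12; β=0, v≡20 (mod 43); (12|43)=-1, (20|43)=-1; sign (−1)^0·-1^0·-1^1 = -1.
(a,b)_∞: sgn(-353747713)=−, sgn(-41)=−, so -1.
(a,b)_3: α=2, u≡2; β=8, v≡1 (mod 3); (2|3)=-1, (1|3)=+1; sign (−1)^0·-1^8·+1^2 = +1.
(a,b)_2: α=0, β=-2; u≡7, v≡7 (mod 8); ε(u)ε(v)=1·1, αω(v)=0·0, βω(u)=-2·0; sum ≡ 1  ⇒  -1.
Ram(-353747713, -41) = {2, 17, 29, 41, 43, ∞}; no ℚ_2-point on the conic.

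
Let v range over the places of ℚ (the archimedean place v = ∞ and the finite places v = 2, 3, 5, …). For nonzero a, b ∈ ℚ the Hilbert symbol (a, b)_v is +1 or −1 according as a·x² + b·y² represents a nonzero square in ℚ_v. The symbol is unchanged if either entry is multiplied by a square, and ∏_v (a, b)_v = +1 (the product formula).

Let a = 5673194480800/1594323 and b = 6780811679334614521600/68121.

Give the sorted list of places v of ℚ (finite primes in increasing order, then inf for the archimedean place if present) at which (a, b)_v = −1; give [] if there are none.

(a, b) ≡ (13566, 391) mod (ℚ^×)²; places V = {2, 3, 5, 7, 11, 13, 17, 19, 23, 29, ∞}.
(a,b)_17: α=1, u≡2; β=3, v≡11 (mod 17); (2|17)=+1, (11|17)=-1; sign (−1)^0·+1^3·-1^1 = -1.
(a,b)_29: α=0, u≡1; β=-2, v≡15 (mod 29); (1|29)=+1, (15|29)=-1; sign (−1)^0·+1^-2·-1^0 = +1.
(a,b)_7: α=3, u≡3; β=4, v≡3 (mod 7); (3|7)=-1, (3|7)=-1; sign (−1)^0·-1^4·-1^3 = -1.
(a,b)_23: α=2, u≡22; β=3, v≡10 (mod 23); (22|23)=-1, (10|23)=-1; sign (−1)^0·-1^3·-1^2 = -1.
(a,b)_2: α=5, β=8; u≡7, v≡7 (mod 8); ε(u)ε(v)=1·1, αω(v)=5·0, βω(u)=8·0; sum ≡ 1  ⇒  -1.
(a,b)_19: α=1, u≡6; β=2, v≡11 (mod 19); (6|19)=+1, (11|19)=+1; sign (−1)^0·+1^2·+1^1 = +1.
(a,b)_3: α=-13, u≡1; β=-4, v≡1 (mod 3); (1|3)=+1, (1|3)=+1; sign (−1)^0·+1^-4·+1^-13 = +1.
(a,b)_∞: sgn(13566)=+, sgn(391)=+, so +1.
(a,b)_11: α=2, u≡4; β=2, v≡8 (mod 11); (4|11)=+1, (8|11)=-1; sign (−1)^0·+1^2·-1^2 = +1.
(a,b)_5: α=2, u≡4; β=2, v≡4 (mod 5); (4|5)=+1, (4|5)=+1; sign (−1)^0·+1^2·+1^2 = +1.
(a,b)_13: α=0, u≡5; β=2, v≡10 (mod 13); (5|13)=-1, (10|13)=+1; sign (−1)^0·-1^2·+1^0 = +1.
(13566, 391 / ℚ) ramifies at {2, 7, 17, 23}: a division algebra.

[2, 7, 17, 23]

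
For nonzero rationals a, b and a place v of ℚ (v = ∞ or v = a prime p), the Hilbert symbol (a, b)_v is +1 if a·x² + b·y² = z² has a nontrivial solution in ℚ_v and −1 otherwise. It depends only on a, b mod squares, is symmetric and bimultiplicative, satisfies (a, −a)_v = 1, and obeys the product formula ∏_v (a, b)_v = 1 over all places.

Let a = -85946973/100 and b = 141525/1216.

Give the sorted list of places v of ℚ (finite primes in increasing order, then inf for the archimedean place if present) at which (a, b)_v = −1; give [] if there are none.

[2, 3, 17, 19, 37, 47]

(a, b) ≡ (-30597, 11951) mod (ℚ^×)²; places V = {2, 3, 5, 7, 17, 19, 31, 37, 47, 53, ∞}.
(a,b)_∞: sgn(-30597)=−, sgn(11951)=+, so +1.
(a,b)_2: α=-2, β=-6; u≡3, v≡7 (mod 8); ε(u)ε(v)=1·1, αω(v)=-2·0, βω(u)=-6·1; sum ≡ 1  ⇒  -1.
(a,b)_5: α=-2, u≡3; β=2, v≡1 (mod 5); (3|5)=-1, (1|5)=+1; sign (−1)^0·-1^2·+1^-2 = +1.
(a,b)_17: α=0, u≡11; β=1, v≡7 (mod 17); (11|17)=-1, (7|17)=-1; sign (−1)^0·-1^1·-1^0 = -1.
(a,b)_47: α=1, u≡42; β=0, v≡30 (mod 47); (42|47)=+1, (30|47)=-1; sign (−1)^0·+1^0·-1^1 = -1.
(a,b)_7: α=1, u≡4; β=0, v≡4 (mod 7); (4|7)=+1, (4|7)=+1; sign (−1)^0·+1^0·+1^1 = +1.
(a,b)_53: α=2, u≡38; β=0, v≡48 (mod 53); (38|53)=+1, (48|53)=-1; sign (−1)^0·+1^0·-1^2 = +1.
(a,b)_37: α=0, u≡14; β=1, v≡12 (mod 37); (14|37)=-1, (12|37)=+1; sign (−1)^0·-1^1·+1^0 = -1.
(a,b)_31: α=1, u≡18; β=0, v≡28 (mod 31); (18|31)=+1, (28|31)=+1; sign (−1)^0·+1^0·+1^1 = +1.
(a,b)_3: α=1, u≡1; β=2, v≡2 (mod 3); (1|3)=+1, (2|3)=-1; sign (−1)^0·+1^2·-1^1 = -1.
(a,b)_19: α=0, u≡8; β=-1, v≡10 (mod 19); (8|19)=-1, (10|19)=-1; sign (−1)^0·-1^-1·-1^0 = -1.
(-30597, 11951 / ℚ) ramifies at {2, 3, 17, 19, 37, 47}: a division algebra.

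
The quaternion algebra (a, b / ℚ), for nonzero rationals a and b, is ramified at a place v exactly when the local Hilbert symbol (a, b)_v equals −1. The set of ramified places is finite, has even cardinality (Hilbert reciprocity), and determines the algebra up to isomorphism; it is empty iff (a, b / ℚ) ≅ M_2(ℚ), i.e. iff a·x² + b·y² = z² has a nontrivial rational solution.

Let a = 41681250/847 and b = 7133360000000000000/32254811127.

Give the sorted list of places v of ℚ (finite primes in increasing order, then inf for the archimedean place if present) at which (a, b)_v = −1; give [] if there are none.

Mod squares: a ≡ 51870, b ≡ 8645. Check v ∈ {∞, 2, 3, 5, 7, 11, 13, 17, 19}.
v=17: a=17^0·(≡10), b=17^-2·(≡16) mod 17; (10|17)=-1, (16|17)=+1; (−1)^{0·-2·8}·(-1)^-2·(+1)^0 = +1.
v=5: a=5^5·(≡4), b=5^13·(≡1) mod 5; (4|5)=+1, (1|5)=+1; (−1)^{5·13·2}·(+1)^13·(+1)^5 = +1.
v=7: a=7^-1·(≡1), b=7^-1·(≡6) mod 7; (1|7)=+1, (6|7)=-1; (−1)^{-1·-1·3}·(+1)^-1·(-1)^-1 = +1.
v=11: a=11^-2·(≡4), b=11^-6·(≡7) mod 11; (4|11)=+1, (7|11)=-1; (−1)^{-2·-6·5}·(+1)^-6·(-1)^-2 = +1.
v=∞: 51870 > 0 and 8645 > 0  ⇒  (a,b)_∞ = +1.
v=2: v_2(a)=1, v_2(b)=16; units ≡ 7, 5 (mod 8); ε·ε+αω+βω = 1·0+1·1+16·0 ≡ 1  ⇒  (a,b)_2 = -1.
v=3: a=3^3·(≡1), b=3^-2·(≡2) mod 3; (1|3)=+1, (2|3)=-1; (−1)^{3·-2·1}·(+1)^-2·(-1)^3 = -1.
v=19: a=19^1·(≡13), b=19^3·(≡12) mod 19; (13|19)=-1, (12|19)=-1; (−1)^{1·3·9}·(-1)^3·(-1)^1 = -1.
v=13: a=13^1·(≡4), b=13^1·(≡7) mod 13; (4|13)=+1, (7|13)=-1; (−1)^{1·1·6}·(+1)^1·(-1)^1 = -1.
|Ram(51870, 8645)| = 4, even; anisotropic at {2, 3, 13, 19}.

[2, 3, 13, 19]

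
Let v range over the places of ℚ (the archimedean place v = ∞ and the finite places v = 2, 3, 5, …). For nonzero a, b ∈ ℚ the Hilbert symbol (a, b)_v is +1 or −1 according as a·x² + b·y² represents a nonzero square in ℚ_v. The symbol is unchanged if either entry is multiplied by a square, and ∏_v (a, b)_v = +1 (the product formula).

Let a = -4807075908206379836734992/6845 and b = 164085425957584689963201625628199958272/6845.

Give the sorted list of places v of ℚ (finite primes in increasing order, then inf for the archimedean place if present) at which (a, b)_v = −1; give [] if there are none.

(a, b) ≡ (-9165, 90915) mod (ℚ^×)²; places V = {2, 3, 5, 11, 13, 19, 23, 29, 37, 47, ∞}.
(a,b)_47: α=1, u≡45; β=2, v≡28 (mod 47); (45|47)=-1, (28|47)=+1; sign (−1)^0·-1^2·+1^1 = +1.
(a,b)_∞: sgn(-9165)=−, sgn(90915)=+, so +1.
(a,b)_2: α=4, β=8; u≡3, v≡3 (mod 8); ε(u)ε(v)=1·1, αω(v)=4·1, βω(u)=8·1; sum ≡ 1  ⇒  -1.
(a,b)_19: α=2, u≡14; β=3, v≡9 (mod 19); (14|19)=-1, (9|19)=+1; sign (−1)^0·-1^3·+1^2 = -1.
(a,b)_5: α=-1, u≡2; β=-1, v≡3 (mod 5); (2|5)=-1, (3|5)=-1; sign (−1)^0·-1^-1·-1^-1 = +1.
(a,b)_3: α=3, u≡2; β=5, v≡2 (mod 3); (2|3)=-1, (2|3)=-1; sign (−1)^1·-1^5·-1^3 = -1.
(a,b)_23: α=4, u≡1; β=6, v≡19 (mod 23); (1|23)=+1, (19|23)=-1; sign (−1)^0·+1^6·-1^4 = +1.
(a,b)_11: α=8, u≡5; β=11, v≡3 (mod 11); (5|11)=+1, (3|11)=+1; sign (−1)^0·+1^11·+1^8 = +1.
(a,b)_37: α=-2, u≡33; β=-2, v≡18 (mod 37); (33|37)=+1, (18|37)=-1; sign (−1)^0·+1^-2·-1^-2 = +1.
(a,b)_29: α=2, u≡20; β=3, v≡19 (mod 29); (20|29)=+1, (19|29)=-1; sign (−1)^0·+1^3·-1^2 = +1.
(a,b)_13: α=1, u≡9; β=2, v≡11 (mod 13); (9|13)=+1, (11|13)=-1; sign (−1)^0·+1^2·-1^1 = -1.
|Ram(-9165, 90915)| = 4, even; anisotropic at {2, 3, 13, 19}.

[2, 3, 13, 19]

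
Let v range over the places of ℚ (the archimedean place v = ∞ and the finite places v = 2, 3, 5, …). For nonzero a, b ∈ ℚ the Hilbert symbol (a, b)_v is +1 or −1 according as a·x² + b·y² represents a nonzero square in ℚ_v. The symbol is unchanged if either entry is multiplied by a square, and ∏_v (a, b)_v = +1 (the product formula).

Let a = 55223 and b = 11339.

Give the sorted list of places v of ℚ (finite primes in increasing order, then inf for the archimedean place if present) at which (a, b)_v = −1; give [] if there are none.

[2, 17]

(a, b) ≡ (23, 11339) mod (ℚ^×)²; places V = {2, 7, 17, 23, 29, ∞}.
(a,b)_23: α=1, u≡9; β=1, v≡10 (mod 23); (9|23)=+1, (10|23)=-1; sign (−1)^1·+1^1·-1^1 = +1.
(a,b)_2: α=0, β=0; u≡7, v≡3 (mod 8); ε(u)ε(v)=1·1, αω(v)=0·1, βω(u)=0·0; sum ≡ 1  ⇒  -1.
(a,b)_29: α=0, u≡7; β=1, v≡14 (mod 29); (7|29)=+1, (14|29)=-1; sign (−1)^0·+1^1·-1^0 = +1.
(a,b)_∞: sgn(23)=+, sgn(11339)=+, so +1.
(a,b)_17: α=0, u≡7; β=1, v≡4 (mod 17); (7|17)=-1, (4|17)=+1; sign (−1)^0·-1^1·+1^0 = -1.
(a,b)_7: α=4, u≡2; β=0, v≡6 (mod 7); (2|7)=+1, (6|7)=-1; sign (−1)^0·+1^0·-1^4 = +1.
Ram(23, 11339) = {2, 17}; no ℚ_2-point on the conic.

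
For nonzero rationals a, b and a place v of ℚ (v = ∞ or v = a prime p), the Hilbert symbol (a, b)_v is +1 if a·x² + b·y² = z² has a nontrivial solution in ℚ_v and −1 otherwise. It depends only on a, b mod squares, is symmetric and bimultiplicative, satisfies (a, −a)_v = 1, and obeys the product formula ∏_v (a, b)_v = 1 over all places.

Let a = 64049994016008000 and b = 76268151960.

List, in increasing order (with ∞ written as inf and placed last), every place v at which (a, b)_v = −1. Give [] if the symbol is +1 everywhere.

(a, b) ≡ (4849845, 2310) mod (ℚ^×)²; places V = {2, 3, 5, 7, 11, 13, 17, 19, ∞}.
(a,b)_5: α=3, u≡4; β=1, v≡2 (mod 5); (4|5)=+1, (2|5)=-1; sign (−1)^0·+1^1·-1^3 = -1.
(a,b)_2: α=6, β=3; u≡5, v≡3 (mod 8); ε(u)ε(v)=0·1, αω(v)=6·1, βω(u)=3·1; sum ≡ 1  ⇒  -1.
(a,b)_∞: sgn(4849845)=+, sgn(2310)=+, so +1.
(a,b)_7: α=1, u≡3; β=1, v≡1 (mod 7); (3|7)=-1, (1|7)=+1; sign (−1)^1·-1^1·+1^1 = +1.
(a,b)_17: α=3, u≡16; β=2, v≡9 (mod 17); (16|17)=+1, (9|17)=+1; sign (−1)^0·+1^2·+1^3 = +1.
(a,b)_3: α=1, u≡2; β=1, v≡2 (mod 3); (2|3)=-1, (2|3)=-1; sign (−1)^1·-1^1·-1^1 = -1.
(a,b)_11: α=1, u≡3; β=1, v≡5 (mod 11); (3|11)=+1, (5|11)=+1; sign (−1)^1·+1^1·+1^1 = -1.
(a,b)_19: α=1, u≡6; β=0, v≡1 (mod 19); (6|19)=+1, (1|19)=+1; sign (−1)^0·+1^0·+1^1 = +1.
(a,b)_13: α=5, u≡12; β=4, v≡4 (mod 13); (12|13)=+1, (4|13)=+1; sign (−1)^0·+1^4·+1^5 = +1.
Ram(4849845, 2310) = {2, 3, 5, 11}; no ℚ_2-point on the conic.

[2, 3, 5, 11]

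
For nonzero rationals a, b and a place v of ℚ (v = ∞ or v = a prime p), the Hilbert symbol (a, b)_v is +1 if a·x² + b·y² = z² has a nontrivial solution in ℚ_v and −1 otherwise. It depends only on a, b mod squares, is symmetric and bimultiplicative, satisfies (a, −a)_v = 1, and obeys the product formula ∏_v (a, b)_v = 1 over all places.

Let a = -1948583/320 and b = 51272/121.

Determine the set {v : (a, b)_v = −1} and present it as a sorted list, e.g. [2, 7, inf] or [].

Mod squares: a ≡ -198835, b ≡ 12818. Check v ∈ {∞, 2, 5, 7, 11, 13, 17, 19, 23, 29}.
v=2: v_2(a)=-6, v_2(b)=3; units ≡ 5, 1 (mod 8); ε·ε+αω+βω = 0·0+-6·0+3·1 ≡ 1  ⇒  (a,b)_2 = -1.
v=5: a=5^-1·(≡3), b=5^0·(≡2) mod 5; (3|5)=-1, (2|5)=-1; (−1)^{-1·0·2}·(-1)^0·(-1)^-1 = -1.
v=∞: -198835 < 0 and 12818 > 0  ⇒  (a,b)_∞ = +1.
v=29: a=29^0·(≡14), b=29^1·(≡23) mod 29; (14|29)=-1, (23|29)=+1; (−1)^{0·1·14}·(-1)^1·(+1)^0 = -1.
v=11: a=11^0·(≡1), b=11^-2·(≡1) mod 11; (1|11)=+1, (1|11)=+1; (−1)^{0·-2·5}·(+1)^-2·(+1)^0 = +1.
v=23: a=23^1·(≡6), b=23^0·(≡20) mod 23; (6|23)=+1, (20|23)=-1; (−1)^{1·0·11}·(+1)^0·(-1)^1 = -1.
v=13: a=13^1·(≡8), b=13^1·(≡11) mod 13; (8|13)=-1, (11|13)=-1; (−1)^{1·1·6}·(-1)^1·(-1)^1 = +1.
v=7: a=7^3·(≡2), b=7^0·(≡2) mod 7; (2|7)=+1, (2|7)=+1; (−1)^{3·0·3}·(+1)^0·(+1)^3 = +1.
v=19: a=19^1·(≡11), b=19^0·(≡15) mod 19; (11|19)=+1, (15|19)=-1; (−1)^{1·0·9}·(+1)^0·(-1)^1 = -1.
v=17: a=17^0·(≡3), b=17^1·(≡12) mod 17; (3|17)=-1, (12|17)=-1; (−1)^{0·1·8}·(-1)^1·(-1)^0 = -1.
(-198835, 12818 / ℚ) ramifies at {2, 5, 17, 19, 23, 29}: a division algebra.

[2, 5, 17, 19, 23, 29]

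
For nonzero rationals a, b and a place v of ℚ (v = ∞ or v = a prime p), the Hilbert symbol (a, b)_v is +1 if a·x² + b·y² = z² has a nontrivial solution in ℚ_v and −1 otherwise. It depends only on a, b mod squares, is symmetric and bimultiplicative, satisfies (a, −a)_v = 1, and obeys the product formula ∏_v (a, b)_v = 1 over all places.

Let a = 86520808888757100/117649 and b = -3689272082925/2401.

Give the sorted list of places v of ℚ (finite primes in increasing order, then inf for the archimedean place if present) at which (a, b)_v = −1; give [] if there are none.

[2, 11, 41, 53]

Mod squares: a ≡ 310739, b ≡ -53. Check v ∈ {∞, 2, 3, 5, 7, 11, 13, 41, 53}.
v=41: a=41^3·(≡28), b=41^2·(≡30) mod 41; (28|41)=-1, (30|41)=-1; (−1)^{3·2·20}·(-1)^2·(-1)^3 = -1.
v=2: v_2(a)=2, v_2(b)=0; units ≡ 3, 3 (mod 8); ε·ε+αω+βω = 1·1+2·1+0·1 ≡ 1  ⇒  (a,b)_2 = -1.
v=53: a=53^1·(≡41), b=53^1·(≡43) mod 53; (41|53)=-1, (43|53)=+1; (−1)^{1·1·26}·(-1)^1·(+1)^1 = -1.
v=∞: 310739 > 0 and -53 < 0  ⇒  (a,b)_∞ = +1.
v=3: a=3^4·(≡2), b=3^4·(≡1) mod 3; (2|3)=-1, (1|3)=+1; (−1)^{4·4·1}·(-1)^4·(+1)^4 = +1.
v=13: a=13^3·(≡12), b=13^2·(≡1) mod 13; (12|13)=+1, (1|13)=+1; (−1)^{3·2·6}·(+1)^2·(+1)^3 = +1.
v=11: a=11^3·(≡3), b=11^2·(≡2) mod 11; (3|11)=+1, (2|11)=-1; (−1)^{3·2·5}·(+1)^2·(-1)^3 = -1.
v=5: a=5^2·(≡1), b=5^2·(≡3) mod 5; (1|5)=+1, (3|5)=-1; (−1)^{2·2·2}·(+1)^2·(-1)^2 = +1.
v=7: a=7^-6·(≡4), b=7^-4·(≡5) mod 7; (4|7)=+1, (5|7)=-1; (−1)^{-6·-4·3}·(+1)^-4·(-1)^-6 = +1.
|Ram(310739, -53)| = 4, even; anisotropic at {2, 11, 41, 53}.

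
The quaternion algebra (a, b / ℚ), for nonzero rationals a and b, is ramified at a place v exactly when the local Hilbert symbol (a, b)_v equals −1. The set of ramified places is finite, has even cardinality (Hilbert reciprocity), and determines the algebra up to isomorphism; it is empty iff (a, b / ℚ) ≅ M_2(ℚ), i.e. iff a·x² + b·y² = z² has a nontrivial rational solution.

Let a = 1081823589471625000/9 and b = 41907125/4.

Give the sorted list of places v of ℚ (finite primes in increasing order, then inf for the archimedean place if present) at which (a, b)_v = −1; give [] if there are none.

[2, 11, 13, 37]

(a, b) ≡ (154, 1676285) mod (ℚ^×)²; places V = {2, 3, 5, 7, 11, 13, 17, 37, 41, ∞}.
(a,b)_13: α=2, u≡8; β=1, v≡7 (mod 13); (8|13)=-1, (7|13)=-1; sign (−1)^0·-1^1·-1^2 = -1.
(a,b)_17: α=2, u≡16; β=1, v≡10 (mod 17); (16|17)=+1, (10|17)=-1; sign (−1)^0·+1^1·-1^2 = +1.
(a,b)_41: α=2, u≡21; β=1, v≡9 (mod 41); (21|41)=+1, (9|41)=+1; sign (−1)^0·+1^1·+1^2 = +1.
(a,b)_7: α=1, u≡2; β=0, v≡2 (mod 7); (2|7)=+1, (2|7)=+1; sign (−1)^0·+1^0·+1^1 = +1.
(a,b)_37: α=2, u≡13; β=1, v≡23 (mod 37); (13|37)=-1, (23|37)=-1; sign (−1)^0·-1^1·-1^2 = -1.
(a,b)_5: α=6, u≡1; β=3, v≡3 (mod 5); (1|5)=+1, (3|5)=-1; sign (−1)^0·+1^3·-1^6 = +1.
(a,b)_3: α=-2, u≡1; β=0, v≡2 (mod 3); (1|3)=+1, (2|3)=-1; sign (−1)^0·+1^0·-1^-2 = +1.
(a,b)_2: α=3, β=-2; u≡5, v≡5 (mod 8); ε(u)ε(v)=0·0, αω(v)=3·1, βω(u)=-2·1; sum ≡ 1  ⇒  -1.
(a,b)_∞: sgn(154)=+, sgn(1676285)=+, so +1.
(a,b)_11: α=1, u≡3; β=0, v≡10 (mod 11); (3|11)=+1, (10|11)=-1; sign (−1)^0·+1^0·-1^1 = -1.
(154, 1676285 / ℚ) ramifies at {2, 11, 13, 37}: a division algebra.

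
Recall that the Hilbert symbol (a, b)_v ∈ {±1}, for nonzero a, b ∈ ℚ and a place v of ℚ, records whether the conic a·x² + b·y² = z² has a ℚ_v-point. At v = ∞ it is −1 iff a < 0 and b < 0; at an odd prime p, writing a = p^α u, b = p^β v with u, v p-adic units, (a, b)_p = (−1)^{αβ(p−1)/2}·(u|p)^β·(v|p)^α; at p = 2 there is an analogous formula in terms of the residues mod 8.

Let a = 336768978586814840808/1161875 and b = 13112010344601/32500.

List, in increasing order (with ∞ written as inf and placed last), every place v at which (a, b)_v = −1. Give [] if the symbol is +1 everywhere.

(a, b) ≡ (462, 13) mod (ℚ^×)²; places V = {2, 3, 5, 7, 11, 13, 17, 23, ∞}.
(a,b)_2: α=3, β=-2; u≡7, v≡5 (mod 8); ε(u)ε(v)=1·0, αω(v)=3·1, βω(u)=-2·0; sum ≡ 1  ⇒  -1.
(a,b)_3: α=7, u≡1; β=6, v≡1 (mod 3); (1|3)=+1, (1|3)=+1; sign (−1)^0·+1^6·+1^7 = +1.
(a,b)_11: α=-1, u≡9; β=0, v≡6 (mod 11); (9|11)=+1, (6|11)=-1; sign (−1)^0·+1^0·-1^-1 = -1.
(a,b)_17: α=4, u≡11; β=2, v≡9 (mod 17); (11|17)=-1, (9|17)=+1; sign (−1)^0·-1^2·+1^4 = +1.
(a,b)_23: α=4, u≡6; β=2, v≡4 (mod 23); (6|23)=+1, (4|23)=+1; sign (−1)^0·+1^2·+1^4 = +1.
(a,b)_5: α=-4, u≡2; β=-4, v≡3 (mod 5); (2|5)=-1, (3|5)=-1; sign (−1)^0·-1^-4·-1^-4 = +1.
(a,b)_7: α=7, u≡3; β=6, v≡6 (mod 7); (3|7)=-1, (6|7)=-1; sign (−1)^0·-1^6·-1^7 = -1.
(a,b)_∞: sgn(462)=+, sgn(13)=+, so +1.
(a,b)_13: α=-2, u≡6; β=-1, v≡3 (mod 13); (6|13)=-1, (3|13)=+1; sign (−1)^0·-1^-1·+1^-2 = -1.
|Ram(462, 13)| = 4, even; anisotropic at {2, 7, 11, 13}.

[2, 7, 11, 13]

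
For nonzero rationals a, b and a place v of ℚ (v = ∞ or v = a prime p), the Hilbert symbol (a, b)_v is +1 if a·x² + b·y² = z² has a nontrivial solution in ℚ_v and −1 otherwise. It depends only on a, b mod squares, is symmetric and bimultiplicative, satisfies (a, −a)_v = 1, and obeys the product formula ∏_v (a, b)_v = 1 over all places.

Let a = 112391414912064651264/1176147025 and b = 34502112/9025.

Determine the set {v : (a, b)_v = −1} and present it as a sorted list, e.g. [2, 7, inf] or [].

(a, b) ≡ (174, 2958) mod (ℚ^×)²; places V = {2, 3, 5, 11, 17, 19, 29, ∞}.
(a,b)_5: α=-2, u≡4; β=-2, v≡2 (mod 5); (4|5)=+1, (2|5)=-1; sign (−1)^0·+1^-2·-1^-2 = +1.
(a,b)_2: α=15, β=5; u≡7, v≡7 (mod 8); ε(u)ε(v)=1·1, αω(v)=15·0, βω(u)=5·0; sum ≡ 1  ⇒  -1.
(a,b)_∞: sgn(174)=+, sgn(2958)=+, so +1.
(a,b)_11: α=2, u≡4; β=0, v≡8 (mod 11); (4|11)=+1, (8|11)=-1; sign (−1)^0·+1^0·-1^2 = +1.
(a,b)_29: α=3, u≡6; β=1, v≡15 (mod 29); (6|29)=+1, (15|29)=-1; sign (−1)^0·+1^1·-1^3 = -1.
(a,b)_3: α=19, u≡1; β=7, v≡2 (mod 3); (1|3)=+1, (2|3)=-1; sign (−1)^1·+1^7·-1^19 = +1.
(a,b)_19: α=-6, u≡10; β=-2, v≡2 (mod 19); (10|19)=-1, (2|19)=-1; sign (−1)^0·-1^-2·-1^-6 = +1.
(a,b)_17: α=0, u≡4; β=1, v≡13 (mod 17); (4|17)=+1, (13|17)=+1; sign (−1)^0·+1^1·+1^0 = +1.
(174, 2958 / ℚ) ramifies at {2, 29}: a division algebra.

[2, 29]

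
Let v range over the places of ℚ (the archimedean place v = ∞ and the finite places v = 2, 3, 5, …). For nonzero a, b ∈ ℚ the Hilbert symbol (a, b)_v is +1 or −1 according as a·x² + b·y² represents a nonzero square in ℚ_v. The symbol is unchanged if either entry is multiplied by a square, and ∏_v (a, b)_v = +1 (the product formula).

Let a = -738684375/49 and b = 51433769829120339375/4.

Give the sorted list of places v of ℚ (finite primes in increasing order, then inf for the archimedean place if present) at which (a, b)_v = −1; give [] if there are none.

Mod squares: a ≡ -1181895, b ≡ 18183. Check v ∈ {∞, 2, 3, 5, 7, 11, 13, 19, 29}.
v=7: a=7^-2·(≡5), b=7^0·(≡2) mod 7; (5|7)=-1, (2|7)=+1; (−1)^{-2·0·3}·(-1)^0·(+1)^-2 = +1.
v=19: a=19^1·(≡5), b=19^3·(≡5) mod 19; (5|19)=+1, (5|19)=+1; (−1)^{1·3·9}·(+1)^3·(+1)^1 = -1.
v=5: a=5^5·(≡4), b=5^4·(≡2) mod 5; (4|5)=+1, (2|5)=-1; (−1)^{5·4·2}·(+1)^4·(-1)^5 = -1.
v=29: a=29^1·(≡21), b=29^3·(≡12) mod 29; (21|29)=-1, (12|29)=-1; (−1)^{1·3·14}·(-1)^3·(-1)^1 = +1.
v=3: a=3^1·(≡1), b=3^7·(≡1) mod 3; (1|3)=+1, (1|3)=+1; (−1)^{1·7·1}·(+1)^7·(+1)^1 = -1.
v=11: a=11^1·(≡1), b=11^3·(≡4) mod 11; (1|11)=+1, (4|11)=+1; (−1)^{1·3·5}·(+1)^3·(+1)^1 = -1.
v=∞: -1181895 < 0 and 18183 > 0  ⇒  (a,b)_∞ = +1.
v=2: v_2(a)=0, v_2(b)=-2; units ≡ 1, 7 (mod 8); ε·ε+αω+βω = 0·1+0·0+-2·0 ≡ 0  ⇒  (a,b)_2 = +1.
v=13: a=13^1·(≡2), b=13^2·(≡4) mod 13; (2|13)=-1, (4|13)=+1; (−1)^{1·2·6}·(-1)^2·(+1)^1 = +1.
(-1181895, 18183 / ℚ) ramifies at {3, 5, 11, 19}: a division algebra.

[3, 5, 11, 19]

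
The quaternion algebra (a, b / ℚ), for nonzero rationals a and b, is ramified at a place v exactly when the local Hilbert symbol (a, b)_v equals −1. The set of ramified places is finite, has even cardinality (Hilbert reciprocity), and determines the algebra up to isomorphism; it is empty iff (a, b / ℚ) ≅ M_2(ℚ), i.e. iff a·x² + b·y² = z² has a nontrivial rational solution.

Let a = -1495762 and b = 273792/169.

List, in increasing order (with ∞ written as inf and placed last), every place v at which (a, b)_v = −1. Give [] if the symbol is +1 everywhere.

[3, 17, 23, 29, 37, 41]

Mod squares: a ≡ -1495762, b ≡ 4278. Check v ∈ {∞, 2, 3, 13, 17, 23, 29, 31, 37, 41}.
v=∞: -1495762 < 0 and 4278 > 0  ⇒  (a,b)_∞ = +1.
v=37: a=37^1·(≡15), b=37^0·(≡19) mod 37; (15|37)=-1, (19|37)=-1; (−1)^{1·0·18}·(-1)^0·(-1)^1 = -1.
v=13: a=13^0·(≡5), b=13^-2·(≡12) mod 13; (5|13)=-1, (12|13)=+1; (−1)^{0·-2·6}·(-1)^-2·(+1)^0 = +1.
v=3: a=3^0·(≡2), b=3^1·(≡1) mod 3; (2|3)=-1, (1|3)=+1; (−1)^{0·1·1}·(-1)^1·(+1)^0 = -1.
v=31: a=31^0·(≡19), b=31^1·(≡2) mod 31; (19|31)=+1, (2|31)=+1; (−1)^{0·1·15}·(+1)^1·(+1)^0 = +1.
v=17: a=17^1·(≡6), b=17^0·(≡10) mod 17; (6|17)=-1, (10|17)=-1; (−1)^{1·0·8}·(-1)^0·(-1)^1 = -1.
v=2: v_2(a)=1, v_2(b)=7; units ≡ 7, 3 (mod 8); ε·ε+αω+βω = 1·1+1·1+7·0 ≡ 0  ⇒  (a,b)_2 = +1.
v=41: a=41^1·(≡8), b=41^0·(≡7) mod 41; (8|41)=+1, (7|41)=-1; (−1)^{1·0·20}·(+1)^0·(-1)^1 = -1.
v=29: a=29^1·(≡13), b=29^0·(≡11) mod 29; (13|29)=+1, (11|29)=-1; (−1)^{1·0·14}·(+1)^0·(-1)^1 = -1.
v=23: a=23^0·(≡20), b=23^1·(≡16) mod 23; (20|23)=-1, (16|23)=+1; (−1)^{0·1·11}·(-1)^1·(+1)^0 = -1.
Ram(-1495762, 4278) = {3, 17, 23, 29, 37, 41}; no ℚ_3-point on the conic.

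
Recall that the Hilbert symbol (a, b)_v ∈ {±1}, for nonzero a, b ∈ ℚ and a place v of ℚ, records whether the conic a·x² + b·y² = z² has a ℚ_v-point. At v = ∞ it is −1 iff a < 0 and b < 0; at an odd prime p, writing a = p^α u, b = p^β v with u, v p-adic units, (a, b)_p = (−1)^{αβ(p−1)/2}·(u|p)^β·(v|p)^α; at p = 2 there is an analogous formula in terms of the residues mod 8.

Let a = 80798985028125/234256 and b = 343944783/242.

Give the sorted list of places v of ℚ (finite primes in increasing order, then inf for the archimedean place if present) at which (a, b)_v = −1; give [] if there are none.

(a, b) ≡ (5, 79534) mod (ℚ^×)²; places V = {2, 3, 5, 7, 11, 13, 19, 23, 31, ∞}.
(a,b)_19: α=2, u≡5; β=1, v≡9 (mod 19); (5|19)=+1, (9|19)=+1; sign (−1)^0·+1^1·+1^2 = +1.
(a,b)_5: α=5, u≡4; β=0, v≡4 (mod 5); (4|5)=+1, (4|5)=+1; sign (−1)^0·+1^0·+1^5 = +1.
(a,b)_∞: sgn(5)=+, sgn(79534)=+, so +1.
(a,b)_3: α=2, u≡2; β=2, v≡1 (mod 3); (2|3)=-1, (1|3)=+1; sign (−1)^0·-1^2·+1^2 = +1.
(a,b)_11: α=-4, u≡9; β=-2, v≡3 (mod 11); (9|11)=+1, (3|11)=+1; sign (−1)^0·+1^-2·+1^-4 = +1.
(a,b)_2: α=-4, β=-1; u≡5, v≡7 (mod 8); ε(u)ε(v)=0·1, αω(v)=-4·0, βω(u)=-1·1; sum ≡ 1  ⇒  -1.
(a,b)_23: α=0, u≡21; β=1, v≡8 (mod 23); (21|23)=-1, (8|23)=+1; sign (−1)^0·-1^1·+1^0 = -1.
(a,b)_13: α=2, u≡7; β=1, v≡2 (mod 13); (7|13)=-1, (2|13)=-1; sign (−1)^0·-1^1·-1^2 = -1.
(a,b)_7: α=2, u≡6; β=1, v≡4 (mod 7); (6|7)=-1, (4|7)=+1; sign (−1)^0·-1^1·+1^2 = -1.
(a,b)_31: α=2, u≡1; β=2, v≡9 (mod 31); (1|31)=+1, (9|31)=+1; sign (−1)^0·+1^2·+1^2 = +1.
(5, 79534 / ℚ) ramifies at {2, 7, 13, 23}: a division algebra.

[2, 7, 13, 23]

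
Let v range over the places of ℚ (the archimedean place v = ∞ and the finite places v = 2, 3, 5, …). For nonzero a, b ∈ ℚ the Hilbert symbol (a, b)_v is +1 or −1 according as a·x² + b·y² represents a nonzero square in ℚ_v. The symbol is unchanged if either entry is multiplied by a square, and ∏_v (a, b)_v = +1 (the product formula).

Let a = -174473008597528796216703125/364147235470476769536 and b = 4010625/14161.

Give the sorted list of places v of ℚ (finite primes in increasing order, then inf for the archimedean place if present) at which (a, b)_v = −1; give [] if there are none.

[23, 29]

Mod squares: a ≡ -29, b ≡ 713. Check v ∈ {∞, 2, 3, 5, 7, 11, 17, 23, 29, 31, 37}.
v=11: a=11^6·(≡1), b=11^0·(≡9) mod 11; (1|11)=+1, (9|11)=+1; (−1)^{6·0·5}·(+1)^0·(+1)^6 = +1.
v=31: a=31^4·(≡4), b=31^1·(≡29) mod 31; (4|31)=+1, (29|31)=-1; (−1)^{4·1·15}·(+1)^1·(-1)^4 = +1.
v=2: v_2(a)=-8, v_2(b)=0; units ≡ 3, 1 (mod 8); ε·ε+αω+βω = 1·0+-8·0+0·1 ≡ 0  ⇒  (a,b)_2 = +1.
v=∞: -29 < 0 and 713 > 0  ⇒  (a,b)_∞ = +1.
v=5: a=5^6·(≡1), b=5^4·(≡2) mod 5; (1|5)=+1, (2|5)=-1; (−1)^{6·4·2}·(+1)^4·(-1)^6 = +1.
v=3: a=3^-16·(≡1), b=3^2·(≡2) mod 3; (1|3)=+1, (2|3)=-1; (−1)^{-16·2·1}·(+1)^2·(-1)^-16 = +1.
v=29: a=29^3·(≡23), b=29^0·(≡11) mod 29; (23|29)=+1, (11|29)=-1; (−1)^{3·0·14}·(+1)^0·(-1)^3 = -1.
v=23: a=23^4·(≡21), b=23^1·(≡18) mod 23; (21|23)=-1, (18|23)=+1; (−1)^{4·1·11}·(-1)^1·(+1)^4 = -1.
v=37: a=37^-2·(≡24), b=37^0·(≡36) mod 37; (24|37)=-1, (36|37)=+1; (−1)^{-2·0·18}·(-1)^0·(+1)^-2 = +1.
v=17: a=17^-6·(≡5), b=17^-2·(≡16) mod 17; (5|17)=-1, (16|17)=+1; (−1)^{-6·-2·8}·(-1)^-2·(+1)^-6 = +1.
v=7: a=7^0·(≡6), b=7^-2·(≡5) mod 7; (6|7)=-1, (5|7)=-1; (−1)^{0·-2·3}·(-1)^-2·(-1)^0 = +1.
|Ram(-29, 713)| = 2, even; anisotropic at {23, 29}.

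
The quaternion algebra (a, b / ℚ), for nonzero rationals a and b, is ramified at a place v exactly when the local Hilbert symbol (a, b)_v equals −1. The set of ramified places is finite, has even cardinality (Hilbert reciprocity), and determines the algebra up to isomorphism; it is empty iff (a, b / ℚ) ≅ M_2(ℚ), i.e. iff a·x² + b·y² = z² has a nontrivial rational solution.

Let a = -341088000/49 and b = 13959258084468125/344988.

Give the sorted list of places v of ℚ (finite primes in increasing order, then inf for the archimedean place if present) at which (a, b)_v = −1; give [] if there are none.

Mod squares: a ≡ -53295, b ≡ 203. Check v ∈ {∞, 2, 3, 5, 7, 11, 13, 17, 19, 29, 37}.
v=19: a=19^1·(≡5), b=19^4·(≡15) mod 19; (5|19)=+1, (15|19)=-1; (−1)^{1·4·9}·(+1)^4·(-1)^1 = -1.
v=5: a=5^3·(≡4), b=5^4·(≡3) mod 5; (4|5)=+1, (3|5)=-1; (−1)^{3·4·2}·(+1)^4·(-1)^3 = -1.
v=29: a=29^0·(≡7), b=29^1·(≡22) mod 29; (7|29)=+1, (22|29)=+1; (−1)^{0·1·14}·(+1)^1·(+1)^0 = +1.
v=37: a=37^0·(≡29), b=37^-2·(≡13) mod 37; (29|37)=-1, (13|37)=-1; (−1)^{0·-2·18}·(-1)^-2·(-1)^0 = +1.
v=11: a=11^1·(≡2), b=11^2·(≡9) mod 11; (2|11)=-1, (9|11)=+1; (−1)^{1·2·5}·(-1)^2·(+1)^1 = +1.
v=13: a=13^0·(≡2), b=13^2·(≡11) mod 13; (2|13)=-1, (11|13)=-1; (−1)^{0·2·6}·(-1)^2·(-1)^0 = +1.
v=7: a=7^-2·(≡6), b=7^-1·(≡4) mod 7; (6|7)=-1, (4|7)=+1; (−1)^{-2·-1·3}·(-1)^-1·(+1)^-2 = -1.
v=17: a=17^1·(≡11), b=17^2·(≡13) mod 17; (11|17)=-1, (13|17)=+1; (−1)^{1·2·8}·(-1)^2·(+1)^1 = +1.
v=∞: -53295 < 0 and 203 > 0  ⇒  (a,b)_∞ = +1.
v=3: a=3^1·(≡1), b=3^-2·(≡2) mod 3; (1|3)=+1, (2|3)=-1; (−1)^{1·-2·1}·(+1)^-2·(-1)^1 = -1.
v=2: v_2(a)=8, v_2(b)=-2; units ≡ 1, 3 (mod 8); ε·ε+αω+βω = 0·1+8·1+-2·0 ≡ 0  ⇒  (a,b)_2 = +1.
Ram(-53295, 203) = {3, 5, 7, 19}; no ℚ_3-point on the conic.

[3, 5, 7, 19]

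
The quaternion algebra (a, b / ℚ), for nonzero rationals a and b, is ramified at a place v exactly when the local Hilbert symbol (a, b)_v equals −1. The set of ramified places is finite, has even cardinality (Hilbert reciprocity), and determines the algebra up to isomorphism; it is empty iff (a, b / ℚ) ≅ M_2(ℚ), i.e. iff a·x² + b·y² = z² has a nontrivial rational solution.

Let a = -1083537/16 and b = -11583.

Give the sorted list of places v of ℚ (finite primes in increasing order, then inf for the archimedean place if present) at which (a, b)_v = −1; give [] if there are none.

[11, inf]

Mod squares: a ≡ -273, b ≡ -143. Check v ∈ {∞, 2, 3, 7, 11, 13}.
v=∞: -273 < 0 and -143 < 0  ⇒  (a,b)_∞ = -1.
v=3: a=3^5·(≡2), b=3^4·(≡1) mod 3; (2|3)=-1, (1|3)=+1; (−1)^{5·4·1}·(-1)^4·(+1)^5 = +1.
v=7: a=7^3·(≡6), b=7^0·(≡2) mod 7; (6|7)=-1, (2|7)=+1; (−1)^{3·0·3}·(-1)^0·(+1)^3 = +1.
v=11: a=11^0·(≡8), b=11^1·(≡3) mod 11; (8|11)=-1, (3|11)=+1; (−1)^{0·1·5}·(-1)^1·(+1)^0 = -1.
v=2: v_2(a)=-4, v_2(b)=0; units ≡ 7, 1 (mod 8); ε·ε+αω+βω = 1·0+-4·0+0·0 ≡ 0  ⇒  (a,b)_2 = +1.
v=13: a=13^1·(≡11), b=13^1·(≡6) mod 13; (11|13)=-1, (6|13)=-1; (−1)^{1·1·6}·(-1)^1·(-1)^1 = +1.
|Ram(-273, -143)| = 2, even; anisotropic at {11, ∞}.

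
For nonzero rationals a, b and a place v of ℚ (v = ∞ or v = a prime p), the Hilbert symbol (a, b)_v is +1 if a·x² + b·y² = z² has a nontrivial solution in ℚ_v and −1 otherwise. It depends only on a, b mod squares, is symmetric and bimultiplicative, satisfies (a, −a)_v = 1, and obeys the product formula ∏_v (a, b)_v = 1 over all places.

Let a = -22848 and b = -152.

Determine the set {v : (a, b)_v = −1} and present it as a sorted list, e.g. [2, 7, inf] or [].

[2, inf]

Mod squares: a ≡ -357, b ≡ -38. Check v ∈ {∞, 2, 3, 7, 17, 19}.
v=3: a=3^1·(≡1), b=3^0·(≡1) mod 3; (1|3)=+1, (1|3)=+1; (−1)^{1·0·1}·(+1)^0·(+1)^1 = +1.
v=2: v_2(a)=6, v_2(b)=3; units ≡ 3, 5 (mod 8); ε·ε+αω+βω = 1·0+6·1+3·1 ≡ 1  ⇒  (a,b)_2 = -1.
v=7: a=7^1·(≡5), b=7^0·(≡2) mod 7; (5|7)=-1, (2|7)=+1; (−1)^{1·0·3}·(-1)^0·(+1)^1 = +1.
v=∞: -357 < 0 and -38 < 0  ⇒  (a,b)_∞ = -1.
v=19: a=19^0·(≡9), b=19^1·(≡11) mod 19; (9|19)=+1, (11|19)=+1; (−1)^{0·1·9}·(+1)^1·(+1)^0 = +1.
v=17: a=17^1·(≡16), b=17^0·(≡1) mod 17; (16|17)=+1, (1|17)=+1; (−1)^{1·0·8}·(+1)^0·(+1)^1 = +1.
Ram(-357, -38) = {2, ∞}; no ℚ_2-point on the conic.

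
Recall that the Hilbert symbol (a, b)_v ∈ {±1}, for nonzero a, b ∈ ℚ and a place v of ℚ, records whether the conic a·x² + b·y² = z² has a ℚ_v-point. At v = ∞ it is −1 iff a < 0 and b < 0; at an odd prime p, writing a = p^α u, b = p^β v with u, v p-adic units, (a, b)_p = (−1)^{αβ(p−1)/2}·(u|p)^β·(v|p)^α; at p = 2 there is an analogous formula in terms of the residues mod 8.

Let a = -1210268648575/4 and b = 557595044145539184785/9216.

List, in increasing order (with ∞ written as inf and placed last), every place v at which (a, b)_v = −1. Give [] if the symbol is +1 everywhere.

Mod squares: a ≡ -20162743, b ≡ 5305985. Check v ∈ {∞, 2, 3, 5, 7, 11, 13, 19, 23, 29, 37, 43}.
v=29: a=29^1·(≡19), b=29^1·(≡7) mod 29; (19|29)=-1, (7|29)=+1; (−1)^{1·1·14}·(-1)^1·(+1)^1 = -1.
v=37: a=37^1·(≡1), b=37^1·(≡7) mod 37; (1|37)=+1, (7|37)=+1; (−1)^{1·1·18}·(+1)^1·(+1)^1 = +1.
v=43: a=43^1·(≡11), b=43^1·(≡8) mod 43; (11|43)=+1, (8|43)=-1; (−1)^{1·1·21}·(+1)^1·(-1)^1 = +1.
v=11: a=11^0·(≡9), b=11^4·(≡4) mod 11; (9|11)=+1, (4|11)=+1; (−1)^{0·4·5}·(+1)^4·(+1)^0 = +1.
v=∞: -20162743 < 0 and 5305985 > 0  ⇒  (a,b)_∞ = +1.
v=3: a=3^0·(≡2), b=3^-2·(≡2) mod 3; (2|3)=-1, (2|3)=-1; (−1)^{0·-2·1}·(-1)^-2·(-1)^0 = +1.
v=13: a=13^0·(≡10), b=13^2·(≡10) mod 13; (10|13)=+1, (10|13)=+1; (−1)^{0·2·6}·(+1)^2·(+1)^0 = +1.
v=2: v_2(a)=-2, v_2(b)=-10; units ≡ 1, 1 (mod 8); ε·ε+αω+βω = 0·0+-2·0+-10·0 ≡ 0  ⇒  (a,b)_2 = +1.
v=5: a=5^2·(≡3), b=5^1·(≡2) mod 5; (3|5)=-1, (2|5)=-1; (−1)^{2·1·2}·(-1)^1·(-1)^2 = -1.
v=7: a=7^4·(≡1), b=7^6·(≡3) mod 7; (1|7)=+1, (3|7)=-1; (−1)^{4·6·3}·(+1)^6·(-1)^4 = +1.
v=23: a=23^1·(≡18), b=23^1·(≡10) mod 23; (18|23)=+1, (10|23)=-1; (−1)^{1·1·11}·(+1)^1·(-1)^1 = +1.
v=19: a=19^1·(≡10), b=19^2·(≡17) mod 19; (10|19)=-1, (17|19)=+1; (−1)^{1·2·9}·(-1)^2·(+1)^1 = +1.
Ram(-20162743, 5305985) = {5, 29}; no ℚ_5-point on the conic.

[5, 29]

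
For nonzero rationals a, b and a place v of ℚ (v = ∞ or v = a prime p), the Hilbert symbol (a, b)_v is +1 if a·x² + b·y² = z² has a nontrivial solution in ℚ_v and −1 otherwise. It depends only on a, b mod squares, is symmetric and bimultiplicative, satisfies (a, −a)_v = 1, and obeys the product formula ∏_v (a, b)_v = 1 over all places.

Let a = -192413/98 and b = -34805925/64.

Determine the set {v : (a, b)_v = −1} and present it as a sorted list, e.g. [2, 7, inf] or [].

[7, 13, 41, inf]

(a, b) ≡ (-1066, -3157) mod (ℚ^×)²; places V = {2, 3, 5, 7, 11, 13, 19, 41, ∞}.
(a,b)_19: α=2, u≡6; β=0, v≡6 (mod 19); (6|19)=+1, (6|19)=+1; sign (−1)^0·+1^0·+1^2 = +1.
(a,b)_41: α=1, u≡27; β=1, v≡33 (mod 41); (27|41)=-1, (33|41)=+1; sign (−1)^0·-1^1·+1^1 = -1.
(a,b)_∞: sgn(-1066)=−, sgn(-3157)=−, so -1.
(a,b)_5: α=0, u≡4; β=2, v≡2 (mod 5); (4|5)=+1, (2|5)=-1; sign (−1)^0·+1^2·-1^0 = +1.
(a,b)_3: α=0, u≡2; β=2, v≡2 (mod 3); (2|3)=-1, (2|3)=-1; sign (−1)^0·-1^2·-1^0 = +1.
(a,b)_11: α=0, u≡1; β=1, v≡7 (mod 11); (1|11)=+1, (7|11)=-1; sign (−1)^0·+1^1·-1^0 = +1.
(a,b)_7: α=-2, u≡5; β=3, v≡4 (mod 7); (5|7)=-1, (4|7)=+1; sign (−1)^0·-1^3·+1^-2 = -1.
(a,b)_13: α=1, u≡12; β=0, v≡11 (mod 13); (12|13)=+1, (11|13)=-1; sign (−1)^0·+1^0·-1^1 = -1.
(a,b)_2: α=-1, β=-6; u≡3, v≡3 (mod 8); ε(u)ε(v)=1·1, αω(v)=-1·1, βω(u)=-6·1; sum ≡ 0  ⇒  +1.
|Ram(-1066, -3157)| = 4, even; anisotropic at {7, 13, 41, ∞}.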